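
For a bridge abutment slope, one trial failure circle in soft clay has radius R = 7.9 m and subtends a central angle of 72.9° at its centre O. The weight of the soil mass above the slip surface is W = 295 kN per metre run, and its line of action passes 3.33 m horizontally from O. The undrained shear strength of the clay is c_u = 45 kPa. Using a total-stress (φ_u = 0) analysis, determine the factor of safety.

Taking moments about the centre O, the resisting moment is provided by the undrained shear strength acting along the arc:
Arc length L_a = R·θ = 7.9·(72.9°·π/180) = 7.9·1.2723 = 10.05 m
M_R = c_u·L_a·R = 45·10.05·7.9 = 3573.3 kN·m/m
M_D = W·d = 295·3.33 = 982.4 kN·m/m
FS = M_R / M_D = 3573.3 / 982.4 = 3.638

FS = 3.64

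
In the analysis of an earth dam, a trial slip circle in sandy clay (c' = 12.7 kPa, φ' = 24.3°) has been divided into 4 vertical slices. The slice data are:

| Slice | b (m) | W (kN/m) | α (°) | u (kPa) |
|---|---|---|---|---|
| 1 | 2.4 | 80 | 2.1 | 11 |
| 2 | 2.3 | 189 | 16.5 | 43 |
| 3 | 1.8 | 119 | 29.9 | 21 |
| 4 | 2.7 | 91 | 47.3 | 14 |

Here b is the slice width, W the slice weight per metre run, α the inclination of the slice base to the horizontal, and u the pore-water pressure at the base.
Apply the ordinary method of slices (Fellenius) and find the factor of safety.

FS = 1.24

Ordinary method of slices: FS = Σ[c'·Δl_i + (W_i cosα_i − u_i·Δl_i)·tanφ'] / Σ W_i sinα_i, with Δl_i = b_i / cosα_i.
Slice 1: Δl = 2.4/cos2.1° = 2.402 m; N'_1 = 80·cos2.1° − 11·2.402 = 53.5; c'Δl = 30.50; W sinα = 2.9
Slice 2: Δl = 2.3/cos16.5° = 2.399 m; N'_2 = 189·cos16.5° − 43·2.399 = 78.1; c'Δl = 30.46; W sinα = 53.7
Slice 3: Δl = 1.8/cos29.9° = 2.076 m; N'_3 = 119·cos29.9° − 21·2.076 = 59.6; c'Δl = 26.37; W sinα = 59.3
Slice 4: Δl = 2.7/cos47.3° = 3.981 m; N'_4 = 91·cos47.3° − 14·3.981 = 6.0; c'Δl = 50.56; W sinα = 66.9
Σc'Δl = 137.9 kN/m; ΣN' = 197.1 kN/m; ΣW sinα = 182.8 kN/m
Resisting = 137.9 + 197.1·tan24.3° = 137.9 + 89.0 = 226.9 kN/m
FS = 226.9 / 182.8 = 1.241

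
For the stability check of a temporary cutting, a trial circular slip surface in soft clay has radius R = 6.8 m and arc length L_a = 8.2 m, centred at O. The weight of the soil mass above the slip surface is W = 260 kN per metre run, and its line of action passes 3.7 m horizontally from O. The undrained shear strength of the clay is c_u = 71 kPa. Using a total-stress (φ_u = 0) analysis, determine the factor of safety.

FS = 4.12

Taking moments about the centre O, the resisting moment is provided by the undrained shear strength acting along the arc:
M_R = c_u·L_a·R = 71·8.20·6.8 = 3959.0 kN·m/m
M_D = W·d = 260·3.7 = 962.0 kN·m/m
FS = M_R / M_D = 3959.0 / 962.0 = 4.115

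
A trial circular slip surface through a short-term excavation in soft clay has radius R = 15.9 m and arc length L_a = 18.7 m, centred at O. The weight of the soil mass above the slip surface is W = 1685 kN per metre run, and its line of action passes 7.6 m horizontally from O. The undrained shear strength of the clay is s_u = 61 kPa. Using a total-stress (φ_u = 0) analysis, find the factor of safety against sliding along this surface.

FS = 1.42

Taking moments about the centre O, the resisting moment is provided by the undrained shear strength acting along the arc:
M_R = s_u·L_a·R = 61·18.70·15.9 = 18137.1 kN·m/m
M_D = W·d = 1685·7.6 = 12806.0 kN·m/m
FS = M_R / M_D = 18137.1 / 12806.0 = 1.416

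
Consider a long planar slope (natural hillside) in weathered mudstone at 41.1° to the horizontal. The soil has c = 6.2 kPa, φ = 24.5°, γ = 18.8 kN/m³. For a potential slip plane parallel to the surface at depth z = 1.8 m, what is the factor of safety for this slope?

For an infinite slope with a slip plane parallel to the surface (no pore pressure): FS = [c + γz cos²β tanφ] / [γz sinβ cosβ].
γz = 18.8·1.8 = 33.84 kN/m²
Numerator = 6.2 + 33.84·cos²41.1°·tan24.5° = 6.2 + 33.84·0.5679·0.4557 = 14.957 kPa
Denominator = 33.84·sin41.1°·cos41.1° = 33.84·0.6574·0.7536 = 16.763 kPa
FS = 14.957 / 16.763 = 0.892

FS = 0.89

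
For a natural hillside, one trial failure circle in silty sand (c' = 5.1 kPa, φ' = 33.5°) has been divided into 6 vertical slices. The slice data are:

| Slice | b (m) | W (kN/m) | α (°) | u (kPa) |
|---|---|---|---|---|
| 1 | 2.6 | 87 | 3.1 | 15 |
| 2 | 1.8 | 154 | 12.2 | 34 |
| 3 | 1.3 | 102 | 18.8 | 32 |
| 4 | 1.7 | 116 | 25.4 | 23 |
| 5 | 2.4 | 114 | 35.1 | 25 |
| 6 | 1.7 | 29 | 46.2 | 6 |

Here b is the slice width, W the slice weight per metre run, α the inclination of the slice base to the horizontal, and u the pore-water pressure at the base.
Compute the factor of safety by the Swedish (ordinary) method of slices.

Ordinary method of slices: FS = Σ[c'·Δl_i + (W_i cosα_i − u_i·Δl_i)·tanφ'] / Σ W_i sinα_i, with Δl_i = b_i / cosα_i.
Slice 1: Δl = 2.6/cos3.1° = 2.604 m; N'_1 = 87·cos3.1° − 15·2.604 = 47.8; c'Δl = 13.28; W sinα = 4.7
Slice 2: Δl = 1.8/cos12.2° = 1.842 m; N'_2 = 154·cos12.2° − 34·1.842 = 87.9; c'Δl = 9.39; W sinα = 32.5
Slice 3: Δl = 1.3/cos18.8° = 1.373 m; N'_3 = 102·cos18.8° − 32·1.373 = 52.6; c'Δl = 7.00; W sinα = 32.9
Slice 4: Δl = 1.7/cos25.4° = 1.882 m; N'_4 = 116·cos25.4° − 23·1.882 = 61.5; c'Δl = 9.60; W sinα = 49.8
Slice 5: Δl = 2.4/cos35.1° = 2.933 m; N'_5 = 114·cos35.1° − 25·2.933 = 19.9; c'Δl = 14.96; W sinα = 65.6
Slice 6: Δl = 1.7/cos46.2° = 2.456 m; N'_6 = 29·cos46.2° − 6·2.456 = 5.3; c'Δl = 12.53; W sinα = 20.9
Σc'Δl = 66.8 kN/m; ΣN' = 275.1 kN/m; ΣW sinα = 206.4 kN/m
Resisting = 66.8 + 275.1·tan33.5° = 66.8 + 182.1 = 248.9 kN/m
FS = 248.9 / 206.4 = 1.206

FS = 1.21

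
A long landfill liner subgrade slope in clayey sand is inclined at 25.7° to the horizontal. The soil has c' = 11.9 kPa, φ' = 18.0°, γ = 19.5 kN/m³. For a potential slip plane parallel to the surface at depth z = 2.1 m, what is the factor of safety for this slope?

For an infinite slope with a slip plane parallel to the surface (no pore pressure): FS = [c' + γz cos²β tanφ'] / [γz sinβ cosβ].
γz = 19.5·2.1 = 40.95 kN/m²
Numerator = 11.9 + 40.95·cos²25.7°·tan18.0° = 11.9 + 40.95·0.8119·0.3249 = 22.703 kPa
Denominator = 40.95·sin25.7°·cos25.7° = 40.95·0.4337·0.9011 = 16.002 kPa
FS = 22.703 / 16.002 = 1.419

FS = 1.42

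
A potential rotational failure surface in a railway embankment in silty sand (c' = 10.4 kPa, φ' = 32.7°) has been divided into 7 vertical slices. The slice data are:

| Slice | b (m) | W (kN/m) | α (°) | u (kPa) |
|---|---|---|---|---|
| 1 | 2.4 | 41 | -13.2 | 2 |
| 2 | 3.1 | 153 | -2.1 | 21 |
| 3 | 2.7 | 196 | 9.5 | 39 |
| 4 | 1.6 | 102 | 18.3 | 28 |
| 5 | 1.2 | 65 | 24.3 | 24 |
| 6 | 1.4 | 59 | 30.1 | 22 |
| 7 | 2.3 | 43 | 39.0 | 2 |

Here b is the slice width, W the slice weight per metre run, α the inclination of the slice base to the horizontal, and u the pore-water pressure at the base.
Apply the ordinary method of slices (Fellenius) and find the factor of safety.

Ordinary method of slices: FS = Σ[c'·Δl_i + (W_i cosα_i − u_i·Δl_i)·tanφ'] / Σ W_i sinα_i, with Δl_i = b_i / cosα_i.
Slice 1: Δl = 2.4/cos(-13.2°) = 2.465 m; N'_1 = 41·cos(-13.2°) − 2·2.465 = 35.0; c'Δl = 25.64; W sinα = -9.4
Slice 2: Δl = 3.1/cos(-2.1°) = 3.102 m; N'_2 = 153·cos(-2.1°) − 21·3.102 = 87.8; c'Δl = 32.26; W sinα = -5.6
Slice 3: Δl = 2.7/cos9.5° = 2.738 m; N'_3 = 196·cos9.5° − 39·2.738 = 86.5; c'Δl = 28.47; W sinα = 32.3
Slice 4: Δl = 1.6/cos18.3° = 1.685 m; N'_4 = 102·cos18.3° − 28·1.685 = 49.7; c'Δl = 17.53; W sinα = 32.0
Slice 5: Δl = 1.2/cos24.3° = 1.317 m; N'_5 = 65·cos24.3° − 24·1.317 = 27.6; c'Δl = 13.69; W sinα = 26.7
Slice 6: Δl = 1.4/cos30.1° = 1.618 m; N'_6 = 59·cos30.1° − 22·1.618 = 15.4; c'Δl = 16.83; W sinα = 29.6
Slice 7: Δl = 2.3/cos39.0° = 2.960 m; N'_7 = 43·cos39.0° − 2·2.960 = 27.5; c'Δl = 30.78; W sinα = 27.1
Σc'Δl = 165.2 kN/m; ΣN' = 329.5 kN/m; ΣW sinα = 132.8 kN/m
Resisting = 165.2 + 329.5·tan32.7° = 165.2 + 211.6 = 376.7 kN/m
FS = 376.7 / 132.8 = 2.837

FS = 2.84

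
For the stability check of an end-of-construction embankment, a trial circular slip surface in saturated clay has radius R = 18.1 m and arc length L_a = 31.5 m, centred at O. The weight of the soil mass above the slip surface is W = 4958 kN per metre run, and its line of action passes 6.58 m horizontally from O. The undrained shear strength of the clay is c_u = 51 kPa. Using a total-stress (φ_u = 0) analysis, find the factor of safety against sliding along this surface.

Taking moments about the centre O, the resisting moment is provided by the undrained shear strength acting along the arc:
M_R = c_u·L_a·R = 51·31.50·18.1 = 29077.7 kN·m/m
M_D = W·d = 4958·6.58 = 32623.6 kN·m/m
FS = M_R / M_D = 29077.7 / 32623.6 = 0.891

FS = 0.89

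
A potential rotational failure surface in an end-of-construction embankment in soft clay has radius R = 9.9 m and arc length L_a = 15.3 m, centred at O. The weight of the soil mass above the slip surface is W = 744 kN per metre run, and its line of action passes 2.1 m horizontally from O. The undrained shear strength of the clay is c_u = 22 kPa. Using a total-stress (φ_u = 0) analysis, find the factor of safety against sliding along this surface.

Taking moments about the centre O, the resisting moment is provided by the undrained shear strength acting along the arc:
M_R = c_u·L_a·R = 22·15.30·9.9 = 3332.3 kN·m/m
M_D = W·d = 744·2.1 = 1562.4 kN·m/m
FS = M_R / M_D = 3332.3 / 1562.4 = 2.133

FS = 2.13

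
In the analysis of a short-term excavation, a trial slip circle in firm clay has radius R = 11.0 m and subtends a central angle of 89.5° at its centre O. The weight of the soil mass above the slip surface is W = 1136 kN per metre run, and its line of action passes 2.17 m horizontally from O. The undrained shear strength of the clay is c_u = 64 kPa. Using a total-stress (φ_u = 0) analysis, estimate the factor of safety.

Taking moments about the centre O, the resisting moment is provided by the undrained shear strength acting along the arc:
Arc length L_a = R·θ = 11.0·(89.5°·π/180) = 11.0·1.5621 = 17.18 m
M_R = c_u·L_a·R = 64·17.18·11.0 = 12096.7 kN·m/m
M_D = W·d = 1136·2.17 = 2465.1 kN·m/m
FS = M_R / M_D = 12096.7 / 2465.1 = 4.907

FS = 4.91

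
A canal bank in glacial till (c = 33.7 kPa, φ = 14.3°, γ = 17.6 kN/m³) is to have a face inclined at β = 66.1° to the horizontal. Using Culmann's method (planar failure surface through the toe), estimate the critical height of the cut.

H_c = 17.78 m

Culmann's analysis gives the critical failure plane at α_cr = (β + φ)/2 = (66.1 + 14.3)/2 = 40.2°, and the critical height
H_c = (4c/γ) · sinβ cosφ / [1 − cos(β − φ)]
    = (4·33.7/17.6) · sin66.1°·cos14.3° / [1 − cos(51.8°)]
    = 7.659 · 0.9143·0.9690 / [1 − 0.6184]
    = 7.659 · 0.8859 / 0.3816
    = 17.78 m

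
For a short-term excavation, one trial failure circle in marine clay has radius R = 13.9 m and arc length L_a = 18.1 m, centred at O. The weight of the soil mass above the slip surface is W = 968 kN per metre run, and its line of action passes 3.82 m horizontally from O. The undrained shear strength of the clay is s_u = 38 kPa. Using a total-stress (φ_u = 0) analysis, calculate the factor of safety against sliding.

FS = 2.59

Taking moments about the centre O, the resisting moment is provided by the undrained shear strength acting along the arc:
M_R = s_u·L_a·R = 38·18.10·13.9 = 9560.4 kN·m/m
M_D = W·d = 968·3.82 = 3697.8 kN·m/m
FS = M_R / M_D = 9560.4 / 3697.8 = 2.585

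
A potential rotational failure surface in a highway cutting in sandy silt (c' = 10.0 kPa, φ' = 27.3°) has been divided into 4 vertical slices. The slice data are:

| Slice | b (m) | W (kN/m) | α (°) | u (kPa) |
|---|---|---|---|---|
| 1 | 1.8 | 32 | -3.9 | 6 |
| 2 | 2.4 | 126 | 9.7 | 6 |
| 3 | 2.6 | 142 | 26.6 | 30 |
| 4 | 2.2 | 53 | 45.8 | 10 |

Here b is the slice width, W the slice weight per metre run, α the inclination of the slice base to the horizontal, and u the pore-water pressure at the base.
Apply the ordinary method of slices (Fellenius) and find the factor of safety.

FS = 1.61

Ordinary method of slices: FS = Σ[c'·Δl_i + (W_i cosα_i − u_i·Δl_i)·tanφ'] / Σ W_i sinα_i, with Δl_i = b_i / cosα_i.
Slice 1: Δl = 1.8/cos(-3.9°) = 1.804 m; N'_1 = 32·cos(-3.9°) − 6·1.804 = 21.1; c'Δl = 18.04; W sinα = -2.2
Slice 2: Δl = 2.4/cos9.7° = 2.435 m; N'_2 = 126·cos9.7° − 6·2.435 = 109.6; c'Δl = 24.35; W sinα = 21.2
Slice 3: Δl = 2.6/cos26.6° = 2.908 m; N'_3 = 142·cos26.6° − 30·2.908 = 39.7; c'Δl = 29.08; W sinα = 63.6
Slice 4: Δl = 2.2/cos45.8° = 3.156 m; N'_4 = 53·cos45.8° − 10·3.156 = 5.4; c'Δl = 31.56; W sinα = 38.0
Σc'Δl = 103.0 kN/m; ΣN' = 175.8 kN/m; ΣW sinα = 120.6 kN/m
Resisting = 103.0 + 175.8·tan27.3° = 103.0 + 90.7 = 193.8 kN/m
FS = 193.8 / 120.6 = 1.606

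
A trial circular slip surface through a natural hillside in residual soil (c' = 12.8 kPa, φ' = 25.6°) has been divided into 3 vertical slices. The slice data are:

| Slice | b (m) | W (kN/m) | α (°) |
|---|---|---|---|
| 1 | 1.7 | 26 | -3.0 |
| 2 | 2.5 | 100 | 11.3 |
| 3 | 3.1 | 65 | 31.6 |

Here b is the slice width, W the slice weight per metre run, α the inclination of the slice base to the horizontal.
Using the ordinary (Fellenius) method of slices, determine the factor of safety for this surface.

FS = 3.58

Ordinary method of slices: FS = Σ[c'·Δl_i + (W_i cosα_i)·tanφ'] / Σ W_i sinα_i, with Δl_i = b_i / cosα_i.
Slice 1: Δl = 1.7/cos(-3.0°) = 1.702 m; N'_1 = 26·cos(-3.0°) = 26.0; c'Δl = 21.79; W sinα = -1.4
Slice 2: Δl = 2.5/cos11.3° = 2.549 m; N'_2 = 100·cos11.3° = 98.1; c'Δl = 32.63; W sinα = 19.6
Slice 3: Δl = 3.1/cos31.6° = 3.640 m; N'_3 = 65·cos31.6° = 55.4; c'Δl = 46.59; W sinα = 34.1
Σc'Δl = 101.0 kN/m; ΣN' = 179.4 kN/m; ΣW sinα = 52.3 kN/m
Resisting = 101.0 + 179.4·tan25.6° = 101.0 + 85.9 = 187.0 kN/m
FS = 187.0 / 52.3 = 3.575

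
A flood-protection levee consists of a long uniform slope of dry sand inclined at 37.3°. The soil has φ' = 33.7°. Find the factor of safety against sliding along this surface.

FS = 0.88

For a dry cohesionless infinite slope the factor of safety is FS = tanφ' / tanβ.
FS = tan33.7° / tan37.3° = 0.6669 / 0.7618 = 0.875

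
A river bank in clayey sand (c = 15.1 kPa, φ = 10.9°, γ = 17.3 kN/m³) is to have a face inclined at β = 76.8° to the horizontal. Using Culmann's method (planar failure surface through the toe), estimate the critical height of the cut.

Culmann's analysis gives the critical failure plane at α_cr = (β + φ)/2 = (76.8 + 10.9)/2 = 43.9°, and the critical height
H_c = (4c/γ) · sinβ cosφ / [1 − cos(β − φ)]
    = (4·15.1/17.3) · sin76.8°·cos10.9° / [1 − cos(65.9°)]
    = 3.491 · 0.9736·0.9820 / [1 − 0.4083]
    = 3.491 · 0.9560 / 0.5917
    = 5.64 m

H_c = 5.64 m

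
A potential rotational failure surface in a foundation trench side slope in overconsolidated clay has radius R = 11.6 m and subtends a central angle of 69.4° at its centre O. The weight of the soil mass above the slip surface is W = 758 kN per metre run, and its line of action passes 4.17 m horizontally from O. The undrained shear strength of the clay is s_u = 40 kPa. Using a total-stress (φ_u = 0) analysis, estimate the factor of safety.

Taking moments about the centre O, the resisting moment is provided by the undrained shear strength acting along the arc:
Arc length L_a = R·θ = 11.6·(69.4°·π/180) = 11.6·1.2113 = 14.05 m
M_R = s_u·L_a·R = 40·14.05·11.6 = 6519.5 kN·m/m
M_D = W·d = 758·4.17 = 3160.9 kN·m/m
FS = M_R / M_D = 6519.5 / 3160.9 = 2.063

FS = 2.06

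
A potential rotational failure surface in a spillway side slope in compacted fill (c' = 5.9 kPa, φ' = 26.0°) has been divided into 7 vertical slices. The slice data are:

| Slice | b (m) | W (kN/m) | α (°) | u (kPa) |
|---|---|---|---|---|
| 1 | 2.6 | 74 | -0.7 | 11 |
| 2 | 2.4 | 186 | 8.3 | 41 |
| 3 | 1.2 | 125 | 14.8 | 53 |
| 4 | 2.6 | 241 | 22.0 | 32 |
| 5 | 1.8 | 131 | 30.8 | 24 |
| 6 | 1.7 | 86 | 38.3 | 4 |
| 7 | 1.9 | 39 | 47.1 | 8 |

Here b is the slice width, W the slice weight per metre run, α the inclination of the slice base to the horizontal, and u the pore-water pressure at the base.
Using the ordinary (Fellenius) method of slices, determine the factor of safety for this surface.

Ordinary method of slices: FS = Σ[c'·Δl_i + (W_i cosα_i − u_i·Δl_i)·tanφ'] / Σ W_i sinα_i, with Δl_i = b_i / cosα_i.
Slice 1: Δl = 2.6/cos(-0.7°) = 2.600 m; N'_1 = 74·cos(-0.7°) − 11·2.600 = 45.4; c'Δl = 15.34; W sinα = -0.9
Slice 2: Δl = 2.4/cos8.3° = 2.425 m; N'_2 = 186·cos8.3° − 41·2.425 = 84.6; c'Δl = 14.31; W sinα = 26.9
Slice 3: Δl = 1.2/cos14.8° = 1.241 m; N'_3 = 125·cos14.8° − 53·1.241 = 55.1; c'Δl = 7.32; W sinα = 31.9
Slice 4: Δl = 2.6/cos22.0° = 2.804 m; N'_4 = 241·cos22.0° − 32·2.804 = 133.7; c'Δl = 16.54; W sinα = 90.3
Slice 5: Δl = 1.8/cos30.8° = 2.096 m; N'_5 = 131·cos30.8° − 24·2.096 = 62.2; c'Δl = 12.36; W sinα = 67.1
Slice 6: Δl = 1.7/cos38.3° = 2.166 m; N'_6 = 86·cos38.3° − 4·2.166 = 58.8; c'Δl = 12.78; W sinα = 53.3
Slice 7: Δl = 1.9/cos47.1° = 2.791 m; N'_7 = 39·cos47.1° − 8·2.791 = 4.2; c'Δl = 16.47; W sinα = 28.6
Σc'Δl = 95.1 kN/m; ΣN' = 444.1 kN/m; ΣW sinα = 297.1 kN/m
Resisting = 95.1 + 444.1·tan26.0° = 95.1 + 216.6 = 311.7 kN/m
FS = 311.7 / 297.1 = 1.049

FS = 1.05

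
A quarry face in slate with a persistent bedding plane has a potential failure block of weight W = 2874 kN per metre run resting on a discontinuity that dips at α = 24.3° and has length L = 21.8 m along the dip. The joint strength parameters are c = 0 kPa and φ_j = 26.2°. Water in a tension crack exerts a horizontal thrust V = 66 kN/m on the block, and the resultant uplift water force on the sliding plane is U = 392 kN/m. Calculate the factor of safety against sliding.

FS = 0.87

Resolving the block weight along and normal to the plane and applying the Mohr–Coulomb strength on the joint:
N' = W cosα − U − V sinα = 2874·cos24.3° − 392 − 66·sin24.3° = 2200.2 kN/m
Driving force T = W sinα + V cosα = 2874·sin24.3° + 66·cos24.3° = 1242.8 kN/m
Resisting force R = c·L + N'·tanφ_j = 0·21.8 + 2200.2·tan26.2° = 0.0 + 1082.6 = 1082.6 kN/m
FS = R / T = 1082.6 / 1242.8 = 0.871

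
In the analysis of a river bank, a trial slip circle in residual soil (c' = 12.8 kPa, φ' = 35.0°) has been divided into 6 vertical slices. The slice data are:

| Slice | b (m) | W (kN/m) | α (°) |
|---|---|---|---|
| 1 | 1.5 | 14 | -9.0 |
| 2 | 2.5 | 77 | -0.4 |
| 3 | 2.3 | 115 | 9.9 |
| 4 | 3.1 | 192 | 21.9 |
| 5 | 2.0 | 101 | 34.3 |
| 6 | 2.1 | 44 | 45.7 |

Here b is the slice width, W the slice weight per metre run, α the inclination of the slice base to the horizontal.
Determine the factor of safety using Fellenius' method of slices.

Ordinary method of slices: FS = Σ[c'·Δl_i + (W_i cosα_i)·tanφ'] / Σ W_i sinα_i, with Δl_i = b_i / cosα_i.
Slice 1: Δl = 1.5/cos(-9.0°) = 1.519 m; N'_1 = 14·cos(-9.0°) = 13.8; c'Δl = 19.44; W sinα = -2.2
Slice 2: Δl = 2.5/cos(-0.4°) = 2.500 m; N'_2 = 77·cos(-0.4°) = 77.0; c'Δl = 32.00; W sinα = -0.5
Slice 3: Δl = 2.3/cos9.9° = 2.335 m; N'_3 = 115·cos9.9° = 113.3; c'Δl = 29.89; W sinα = 19.8
Slice 4: Δl = 3.1/cos21.9° = 3.341 m; N'_4 = 192·cos21.9° = 178.1; c'Δl = 42.77; W sinα = 71.6
Slice 5: Δl = 2.0/cos34.3° = 2.421 m; N'_5 = 101·cos34.3° = 83.4; c'Δl = 30.99; W sinα = 56.9
Slice 6: Δl = 2.1/cos45.7° = 3.007 m; N'_6 = 44·cos45.7° = 30.7; c'Δl = 38.49; W sinα = 31.5
Σc'Δl = 193.6 kN/m; ΣN' = 496.4 kN/m; ΣW sinα = 177.1 kN/m
Resisting = 193.6 + 496.4·tan35.0° = 193.6 + 347.6 = 541.2 kN/m
FS = 541.2 / 177.1 = 3.056

FS = 3.06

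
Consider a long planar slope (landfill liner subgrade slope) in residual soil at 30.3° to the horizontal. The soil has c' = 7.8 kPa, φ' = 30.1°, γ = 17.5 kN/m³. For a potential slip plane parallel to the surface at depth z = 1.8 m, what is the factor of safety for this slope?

For an infinite slope with a slip plane parallel to the surface (no pore pressure): FS = [c' + γz cos²β tanφ'] / [γz sinβ cosβ].
γz = 17.5·1.8 = 31.50 kN/m²
Numerator = 7.8 + 31.50·cos²30.3°·tan30.1° = 7.8 + 31.50·0.7455·0.5797 = 21.412 kPa
Denominator = 31.50·sin30.3°·cos30.3° = 31.50·0.5045·0.8634 = 13.722 kPa
FS = 21.412 / 13.722 = 1.560

FS = 1.56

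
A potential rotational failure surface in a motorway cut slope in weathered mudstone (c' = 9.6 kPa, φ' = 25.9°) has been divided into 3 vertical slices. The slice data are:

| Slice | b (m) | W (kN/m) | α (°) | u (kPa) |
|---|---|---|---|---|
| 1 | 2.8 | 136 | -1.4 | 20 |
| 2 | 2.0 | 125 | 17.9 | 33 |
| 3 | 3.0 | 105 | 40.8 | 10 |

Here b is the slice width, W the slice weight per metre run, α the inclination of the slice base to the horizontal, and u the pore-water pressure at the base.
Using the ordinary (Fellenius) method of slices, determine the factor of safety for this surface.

FS = 1.61

Ordinary method of slices: FS = Σ[c'·Δl_i + (W_i cosα_i − u_i·Δl_i)·tanφ'] / Σ W_i sinα_i, with Δl_i = b_i / cosα_i.
Slice 1: Δl = 2.8/cos(-1.4°) = 2.801 m; N'_1 = 136·cos(-1.4°) − 20·2.801 = 79.9; c'Δl = 26.89; W sinα = -3.3
Slice 2: Δl = 2.0/cos17.9° = 2.102 m; N'_2 = 125·cos17.9° − 33·2.102 = 49.6; c'Δl = 20.18; W sinα = 38.4
Slice 3: Δl = 3.0/cos40.8° = 3.963 m; N'_3 = 105·cos40.8° − 10·3.963 = 39.9; c'Δl = 38.05; W sinα = 68.6
Σc'Δl = 85.1 kN/m; ΣN' = 169.4 kN/m; ΣW sinα = 103.7 kN/m
Resisting = 85.1 + 169.4·tan25.9° = 85.1 + 82.3 = 167.4 kN/m
FS = 167.4 / 103.7 = 1.614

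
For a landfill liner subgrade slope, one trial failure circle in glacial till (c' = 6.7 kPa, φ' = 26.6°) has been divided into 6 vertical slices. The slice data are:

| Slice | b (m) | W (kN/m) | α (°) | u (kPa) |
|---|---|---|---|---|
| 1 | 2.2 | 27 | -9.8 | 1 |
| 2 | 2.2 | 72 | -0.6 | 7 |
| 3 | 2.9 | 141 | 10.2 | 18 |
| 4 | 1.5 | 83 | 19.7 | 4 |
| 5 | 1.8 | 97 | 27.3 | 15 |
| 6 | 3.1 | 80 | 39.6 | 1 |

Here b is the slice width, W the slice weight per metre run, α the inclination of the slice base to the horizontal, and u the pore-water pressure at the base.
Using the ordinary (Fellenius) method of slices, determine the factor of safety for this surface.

Ordinary method of slices: FS = Σ[c'·Δl_i + (W_i cosα_i − u_i·Δl_i)·tanφ'] / Σ W_i sinα_i, with Δl_i = b_i / cosα_i.
Slice 1: Δl = 2.2/cos(-9.8°) = 2.233 m; N'_1 = 27·cos(-9.8°) − 1·2.233 = 24.4; c'Δl = 14.96; W sinα = -4.6
Slice 2: Δl = 2.2/cos(-0.6°) = 2.200 m; N'_2 = 72·cos(-0.6°) − 7·2.200 = 56.6; c'Δl = 14.74; W sinα = -0.8
Slice 3: Δl = 2.9/cos10.2° = 2.947 m; N'_3 = 141·cos10.2° − 18·2.947 = 85.7; c'Δl = 19.74; W sinα = 25.0
Slice 4: Δl = 1.5/cos19.7° = 1.593 m; N'_4 = 83·cos19.7° − 4·1.593 = 71.8; c'Δl = 10.67; W sinα = 28.0
Slice 5: Δl = 1.8/cos27.3° = 2.026 m; N'_5 = 97·cos27.3° − 15·2.026 = 55.8; c'Δl = 13.57; W sinα = 44.5
Slice 6: Δl = 3.1/cos39.6° = 4.023 m; N'_6 = 80·cos39.6° − 1·4.023 = 57.6; c'Δl = 26.96; W sinα = 51.0
Σc'Δl = 100.6 kN/m; ΣN' = 351.9 kN/m; ΣW sinα = 143.1 kN/m
Resisting = 100.6 + 351.9·tan26.6° = 100.6 + 176.2 = 276.9 kN/m
FS = 276.9 / 143.1 = 1.935

FS = 1.94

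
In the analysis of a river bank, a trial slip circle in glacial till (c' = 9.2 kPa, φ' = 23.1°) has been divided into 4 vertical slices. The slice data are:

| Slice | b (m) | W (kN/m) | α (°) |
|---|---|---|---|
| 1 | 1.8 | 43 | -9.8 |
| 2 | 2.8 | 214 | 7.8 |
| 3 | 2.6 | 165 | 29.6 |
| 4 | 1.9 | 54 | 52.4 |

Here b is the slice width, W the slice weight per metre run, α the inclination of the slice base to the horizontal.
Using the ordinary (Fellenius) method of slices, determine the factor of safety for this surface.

Ordinary method of slices: FS = Σ[c'·Δl_i + (W_i cosα_i)·tanφ'] / Σ W_i sinα_i, with Δl_i = b_i / cosα_i.
Slice 1: Δl = 1.8/cos(-9.8°) = 1.827 m; N'_1 = 43·cos(-9.8°) = 42.4; c'Δl = 16.81; W sinα = -7.3
Slice 2: Δl = 2.8/cos7.8° = 2.826 m; N'_2 = 214·cos7.8° = 212.0; c'Δl = 26.00; W sinα = 29.0
Slice 3: Δl = 2.6/cos29.6° = 2.990 m; N'_3 = 165·cos29.6° = 143.5; c'Δl = 27.51; W sinα = 81.5
Slice 4: Δl = 1.9/cos52.4° = 3.114 m; N'_4 = 54·cos52.4° = 32.9; c'Δl = 28.65; W sinα = 42.8
Σc'Δl = 99.0 kN/m; ΣN' = 430.8 kN/m; ΣW sinα = 146.0 kN/m
Resisting = 99.0 + 430.8·tan23.1° = 99.0 + 183.8 = 282.7 kN/m
FS = 282.7 / 146.0 = 1.936

FS = 1.94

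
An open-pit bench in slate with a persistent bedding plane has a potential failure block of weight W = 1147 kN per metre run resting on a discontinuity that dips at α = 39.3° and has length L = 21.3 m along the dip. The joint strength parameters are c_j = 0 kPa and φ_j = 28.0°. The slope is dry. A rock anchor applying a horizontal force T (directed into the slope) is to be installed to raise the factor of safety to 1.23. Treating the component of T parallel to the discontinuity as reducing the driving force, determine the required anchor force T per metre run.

T = 327 kN/m

Resolving forces along and normal to the sliding plane, with the horizontal anchor force T adding T·sinα to the effective normal force and T·cosα acting up the plane against the driving force:
FS = [c_jL + (W cosα + T sinα) tanφ_j] / [W sinα − T cosα]
Without the anchor: N' = 887.6 kN/m, driving T_d = 726.5 kN/m, resisting R = 0·21.3 + 887.6·tan28.0° = 471.9 kN/m, FS = 0.65.
Setting FS = 1.23 and solving for T:
1.23·(726.5 − T cos39.3°) = 471.9 + T sin39.3°·tan28.0°
T·(sin39.3°·tan28.0° + 1.23·cos39.3°) = 1.23·726.5 − 471.9
T·(0.6334·0.5317 + 1.23·0.7738) = 893.6 − 471.9 = 421.6
T·1.2886 = 421.6
T = 327.2 kN/m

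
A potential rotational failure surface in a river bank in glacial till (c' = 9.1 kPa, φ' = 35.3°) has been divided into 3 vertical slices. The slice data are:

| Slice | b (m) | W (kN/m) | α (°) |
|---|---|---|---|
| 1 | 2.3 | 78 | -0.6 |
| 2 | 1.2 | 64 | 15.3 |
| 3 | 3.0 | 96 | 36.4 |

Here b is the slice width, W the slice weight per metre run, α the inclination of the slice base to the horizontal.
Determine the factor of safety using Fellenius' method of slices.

FS = 3.01

Ordinary method of slices: FS = Σ[c'·Δl_i + (W_i cosα_i)·tanφ'] / Σ W_i sinα_i, with Δl_i = b_i / cosα_i.
Slice 1: Δl = 2.3/cos(-0.6°) = 2.300 m; N'_1 = 78·cos(-0.6°) = 78.0; c'Δl = 20.93; W sinα = -0.8
Slice 2: Δl = 1.2/cos15.3° = 1.244 m; N'_2 = 64·cos15.3° = 61.7; c'Δl = 11.32; W sinα = 16.9
Slice 3: Δl = 3.0/cos36.4° = 3.727 m; N'_3 = 96·cos36.4° = 77.3; c'Δl = 33.92; W sinα = 57.0
Σc'Δl = 66.2 kN/m; ΣN' = 217.0 kN/m; ΣW sinα = 73.0 kN/m
Resisting = 66.2 + 217.0·tan35.3° = 66.2 + 153.6 = 219.8 kN/m
FS = 219.8 / 73.0 = 3.010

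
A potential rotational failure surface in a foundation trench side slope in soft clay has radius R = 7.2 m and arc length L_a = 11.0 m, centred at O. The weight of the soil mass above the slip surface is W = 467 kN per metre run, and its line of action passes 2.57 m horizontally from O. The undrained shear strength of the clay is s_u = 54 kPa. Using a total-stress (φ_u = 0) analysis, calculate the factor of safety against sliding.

FS = 3.56

Taking moments about the centre O, the resisting moment is provided by the undrained shear strength acting along the arc:
M_R = s_u·L_a·R = 54·11.00·7.2 = 4276.8 kN·m/m
M_D = W·d = 467·2.57 = 1200.2 kN·m/m
FS = M_R / M_D = 4276.8 / 1200.2 = 3.563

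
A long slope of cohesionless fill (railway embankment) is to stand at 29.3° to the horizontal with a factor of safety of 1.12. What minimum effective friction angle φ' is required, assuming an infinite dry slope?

FS = tanφ'/tanβ ⇒ tanφ' = FS · tanβ = 1.12 · tan29.3° = 0.6285
φ' = arctan(0.6285) = 32.15°

φ' = 32.1°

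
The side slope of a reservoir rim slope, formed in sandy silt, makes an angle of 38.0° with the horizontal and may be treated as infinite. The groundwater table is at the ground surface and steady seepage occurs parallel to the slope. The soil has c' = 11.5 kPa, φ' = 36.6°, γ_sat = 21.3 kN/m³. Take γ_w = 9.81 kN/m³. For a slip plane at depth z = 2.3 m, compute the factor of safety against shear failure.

FS = 1.00

With seepage parallel to the slope and the water table at the surface, the effective normal stress on the slip plane uses the buoyant unit weight γ' = γ_sat − γ_w while the driving shear stress uses γ_sat:
FS = [c' + γ' z cos²β tanφ'] / [γ_sat z sinβ cosβ]
γ' = 21.3 − 9.81 = 11.49 kN/m³
Numerator = 11.5 + 11.49·2.3·cos²38.0°·tan36.6° = 11.5 + 11.49·2.3·0.6210·0.7427 = 23.687 kPa
Denominator = 21.3·2.3·sin38.0°·cos38.0° = 21.3·2.3·0.6157·0.7880 = 23.767 kPa
FS = 23.687 / 23.767 = 0.997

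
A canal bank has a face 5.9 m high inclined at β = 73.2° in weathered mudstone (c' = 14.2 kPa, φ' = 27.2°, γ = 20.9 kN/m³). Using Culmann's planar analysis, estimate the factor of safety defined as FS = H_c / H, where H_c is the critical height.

H_c = (4c'/γ) · sinβ cosφ' / [1 − cos(β − φ')]
    = (4·14.2/20.9) · sin73.2°·cos27.2° / [1 − cos46.0°]
    = 2.718 · 0.8515 / 0.3053 = 7.58 m
FS = H_c / H = 7.58 / 5.9 = 1.284

FS = 1.28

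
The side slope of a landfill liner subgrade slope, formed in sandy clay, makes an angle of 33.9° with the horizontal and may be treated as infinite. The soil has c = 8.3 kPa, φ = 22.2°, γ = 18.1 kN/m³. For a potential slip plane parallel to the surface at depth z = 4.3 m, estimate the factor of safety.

FS = 0.84

For an infinite slope with a slip plane parallel to the surface (no pore pressure): FS = [c + γz cos²β tanφ] / [γz sinβ cosβ].
γz = 18.1·4.3 = 77.83 kN/m²
Numerator = 8.3 + 77.83·cos²33.9°·tan22.2° = 8.3 + 77.83·0.6889·0.4081 = 30.181 kPa
Denominator = 77.83·sin33.9°·cos33.9° = 77.83·0.5577·0.8300 = 36.030 kPa
FS = 30.181 / 36.030 = 0.838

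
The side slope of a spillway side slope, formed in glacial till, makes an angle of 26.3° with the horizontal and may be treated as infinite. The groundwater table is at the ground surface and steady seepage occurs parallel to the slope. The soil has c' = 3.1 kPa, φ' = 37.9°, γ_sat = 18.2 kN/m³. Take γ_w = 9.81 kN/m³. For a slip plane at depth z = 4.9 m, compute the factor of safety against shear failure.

FS = 0.81

With seepage parallel to the slope and the water table at the surface, the effective normal stress on the slip plane uses the buoyant unit weight γ' = γ_sat − γ_w while the driving shear stress uses γ_sat:
FS = [c' + γ' z cos²β tanφ'] / [γ_sat z sinβ cosβ]
γ' = 18.2 − 9.81 = 8.39 kN/m³
Numerator = 3.1 + 8.39·4.9·cos²26.3°·tan37.9° = 3.1 + 8.39·4.9·0.8037·0.7785 = 28.821 kPa
Denominator = 18.2·4.9·sin26.3°·cos26.3° = 18.2·4.9·0.4431·0.8965 = 35.423 kPa
FS = 28.821 / 35.423 = 0.814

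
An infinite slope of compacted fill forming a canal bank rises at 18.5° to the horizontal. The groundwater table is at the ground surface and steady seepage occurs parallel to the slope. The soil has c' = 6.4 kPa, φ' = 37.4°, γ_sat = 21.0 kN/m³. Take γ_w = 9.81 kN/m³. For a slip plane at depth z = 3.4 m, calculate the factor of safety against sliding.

With seepage parallel to the slope and the water table at the surface, the effective normal stress on the slip plane uses the buoyant unit weight γ' = γ_sat − γ_w while the driving shear stress uses γ_sat:
FS = [c' + γ' z cos²β tanφ'] / [γ_sat z sinβ cosβ]
γ' = 21.0 − 9.81 = 11.19 kN/m³
Numerator = 6.4 + 11.19·3.4·cos²18.5°·tan37.4° = 6.4 + 11.19·3.4·0.8993·0.7646 = 32.560 kPa
Denominator = 21.0·3.4·sin18.5°·cos18.5° = 21.0·3.4·0.3173·0.9483 = 21.485 kPa
FS = 32.560 / 21.485 = 1.515

FS = 1.52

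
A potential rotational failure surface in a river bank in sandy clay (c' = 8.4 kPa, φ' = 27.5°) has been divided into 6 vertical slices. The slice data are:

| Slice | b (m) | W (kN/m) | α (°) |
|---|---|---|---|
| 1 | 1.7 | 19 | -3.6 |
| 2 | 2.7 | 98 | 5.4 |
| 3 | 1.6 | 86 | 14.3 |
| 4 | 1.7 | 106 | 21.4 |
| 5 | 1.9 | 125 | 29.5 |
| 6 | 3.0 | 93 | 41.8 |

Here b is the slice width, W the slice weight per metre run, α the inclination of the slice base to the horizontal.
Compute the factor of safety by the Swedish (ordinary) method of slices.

Ordinary method of slices: FS = Σ[c'·Δl_i + (W_i cosα_i)·tanφ'] / Σ W_i sinα_i, with Δl_i = b_i / cosα_i.
Slice 1: Δl = 1.7/cos(-3.6°) = 1.703 m; N'_1 = 19·cos(-3.6°) = 19.0; c'Δl = 14.31; W sinα = -1.2
Slice 2: Δl = 2.7/cos5.4° = 2.712 m; N'_2 = 98·cos5.4° = 97.6; c'Δl = 22.78; W sinα = 9.2
Slice 3: Δl = 1.6/cos14.3° = 1.651 m; N'_3 = 86·cos14.3° = 83.3; c'Δl = 13.87; W sinα = 21.2
Slice 4: Δl = 1.7/cos21.4° = 1.826 m; N'_4 = 106·cos21.4° = 98.7; c'Δl = 15.34; W sinα = 38.7
Slice 5: Δl = 1.9/cos29.5° = 2.183 m; N'_5 = 125·cos29.5° = 108.8; c'Δl = 18.34; W sinα = 61.6
Slice 6: Δl = 3.0/cos41.8° = 4.024 m; N'_6 = 93·cos41.8° = 69.3; c'Δl = 33.80; W sinα = 62.0
Σc'Δl = 118.4 kN/m; ΣN' = 476.7 kN/m; ΣW sinα = 191.5 kN/m
Resisting = 118.4 + 476.7·tan27.5° = 118.4 + 248.1 = 366.6 kN/m
FS = 366.6 / 191.5 = 1.914

FS = 1.91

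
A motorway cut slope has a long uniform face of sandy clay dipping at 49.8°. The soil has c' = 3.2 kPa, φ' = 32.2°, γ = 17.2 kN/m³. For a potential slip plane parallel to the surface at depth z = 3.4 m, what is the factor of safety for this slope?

FS = 0.64

For an infinite slope with a slip plane parallel to the surface (no pore pressure): FS = [c' + γz cos²β tanφ'] / [γz sinβ cosβ].
γz = 17.2·3.4 = 58.48 kN/m²
Numerator = 3.2 + 58.48·cos²49.8°·tan32.2° = 3.2 + 58.48·0.4166·0.6297 = 18.543 kPa
Denominator = 58.48·sin49.8°·cos49.8° = 58.48·0.7638·0.6455 = 28.831 kPa
FS = 18.543 / 28.831 = 0.643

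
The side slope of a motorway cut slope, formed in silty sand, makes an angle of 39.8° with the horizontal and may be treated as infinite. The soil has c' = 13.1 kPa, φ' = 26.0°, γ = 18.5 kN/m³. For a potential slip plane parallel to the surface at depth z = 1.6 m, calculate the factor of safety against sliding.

For an infinite slope with a slip plane parallel to the surface (no pore pressure): FS = [c' + γz cos²β tanφ'] / [γz sinβ cosβ].
γz = 18.5·1.6 = 29.60 kN/m²
Numerator = 13.1 + 29.60·cos²39.8°·tan26.0° = 13.1 + 29.60·0.5903·0.4877 = 21.622 kPa
Denominator = 29.60·sin39.8°·cos39.8° = 29.60·0.6401·0.7683 = 14.557 kPa
FS = 21.622 / 14.557 = 1.485

FS = 1.49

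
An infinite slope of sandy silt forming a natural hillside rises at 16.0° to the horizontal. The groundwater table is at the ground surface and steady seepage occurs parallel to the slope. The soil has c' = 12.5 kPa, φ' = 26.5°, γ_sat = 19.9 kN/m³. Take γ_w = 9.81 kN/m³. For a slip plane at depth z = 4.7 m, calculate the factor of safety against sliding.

With seepage parallel to the slope and the water table at the surface, the effective normal stress on the slip plane uses the buoyant unit weight γ' = γ_sat − γ_w while the driving shear stress uses γ_sat:
FS = [c' + γ' z cos²β tanφ'] / [γ_sat z sinβ cosβ]
γ' = 19.9 − 9.81 = 10.09 kN/m³
Numerator = 12.5 + 10.09·4.7·cos²16.0°·tan26.5° = 12.5 + 10.09·4.7·0.9240·0.4986 = 34.348 kPa
Denominator = 19.9·4.7·sin16.0°·cos16.0° = 19.9·4.7·0.2756·0.9613 = 24.782 kPa
FS = 34.348 / 24.782 = 1.386

FS = 1.39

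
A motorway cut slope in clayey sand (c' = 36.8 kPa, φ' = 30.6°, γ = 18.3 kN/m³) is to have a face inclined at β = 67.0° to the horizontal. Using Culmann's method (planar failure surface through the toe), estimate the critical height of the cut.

H_c = 32.67 m

Culmann's analysis gives the critical failure plane at α_cr = (β + φ')/2 = (67.0 + 30.6)/2 = 48.8°, and the critical height
H_c = (4c'/γ) · sinβ cosφ' / [1 − cos(β − φ')]
    = (4·36.8/18.3) · sin67.0°·cos30.6° / [1 − cos(36.4°)]
    = 8.044 · 0.9205·0.8607 / [1 − 0.8049]
    = 8.044 · 0.7923 / 0.1951
    = 32.67 m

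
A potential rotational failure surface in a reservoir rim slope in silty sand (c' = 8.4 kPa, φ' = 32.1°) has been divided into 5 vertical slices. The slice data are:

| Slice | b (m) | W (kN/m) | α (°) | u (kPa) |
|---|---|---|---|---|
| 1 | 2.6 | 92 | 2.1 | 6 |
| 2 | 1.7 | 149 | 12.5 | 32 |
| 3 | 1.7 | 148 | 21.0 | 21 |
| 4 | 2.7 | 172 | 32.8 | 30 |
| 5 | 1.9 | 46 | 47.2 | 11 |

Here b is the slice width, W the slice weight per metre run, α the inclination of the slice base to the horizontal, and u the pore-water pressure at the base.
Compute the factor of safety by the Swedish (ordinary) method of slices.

Ordinary method of slices: FS = Σ[c'·Δl_i + (W_i cosα_i − u_i·Δl_i)·tanφ'] / Σ W_i sinα_i, with Δl_i = b_i / cosα_i.
Slice 1: Δl = 2.6/cos2.1° = 2.602 m; N'_1 = 92·cos2.1° − 6·2.602 = 76.3; c'Δl = 21.85; W sinα = 3.4
Slice 2: Δl = 1.7/cos12.5° = 1.741 m; N'_2 = 149·cos12.5° − 32·1.741 = 89.7; c'Δl = 14.63; W sinα = 32.2
Slice 3: Δl = 1.7/cos21.0° = 1.821 m; N'_3 = 148·cos21.0° − 21·1.821 = 99.9; c'Δl = 15.30; W sinα = 53.0
Slice 4: Δl = 2.7/cos32.8° = 3.212 m; N'_4 = 172·cos32.8° − 30·3.212 = 48.2; c'Δl = 26.98; W sinα = 93.2
Slice 5: Δl = 1.9/cos47.2° = 2.796 m; N'_5 = 46·cos47.2° − 11·2.796 = 0.5; c'Δl = 23.49; W sinα = 33.8
Σc'Δl = 102.2 kN/m; ΣN' = 314.7 kN/m; ΣW sinα = 215.6 kN/m
Resisting = 102.2 + 314.7·tan32.1° = 102.2 + 197.4 = 299.7 kN/m
FS = 299.7 / 215.6 = 1.390

FS = 1.39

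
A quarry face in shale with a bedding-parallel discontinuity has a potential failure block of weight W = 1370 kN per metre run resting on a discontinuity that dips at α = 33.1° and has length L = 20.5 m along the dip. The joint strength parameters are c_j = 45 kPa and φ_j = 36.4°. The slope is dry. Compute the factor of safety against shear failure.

FS = 2.36

Resolving the block weight along and normal to the plane and applying the Mohr–Coulomb strength on the joint:
N' = W cosα = 1370·cos33.1° = 1147.7 kN/m
Driving force T = W sinα = 1370·sin33.1° = 748.2 kN/m
Resisting force R = c_j·L + N'·tanφ_j = 45·20.5 + 1147.7·tan36.4° = 922.5 + 846.1 = 1768.6 kN/m
FS = R / T = 1768.6 / 748.2 = 2.364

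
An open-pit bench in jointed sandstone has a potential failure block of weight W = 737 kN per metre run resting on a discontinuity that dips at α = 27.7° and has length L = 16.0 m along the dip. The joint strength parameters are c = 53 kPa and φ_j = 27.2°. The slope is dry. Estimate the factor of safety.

FS = 3.45

Resolving the block weight along and normal to the plane and applying the Mohr–Coulomb strength on the joint:
N' = W cosα = 737·cos27.7° = 652.5 kN/m
Driving force T = W sinα = 737·sin27.7° = 342.6 kN/m
Resisting force R = c·L + N'·tanφ_j = 53·16.0 + 652.5·tan27.2° = 848.0 + 335.4 = 1183.4 kN/m
FS = R / T = 1183.4 / 342.6 = 3.454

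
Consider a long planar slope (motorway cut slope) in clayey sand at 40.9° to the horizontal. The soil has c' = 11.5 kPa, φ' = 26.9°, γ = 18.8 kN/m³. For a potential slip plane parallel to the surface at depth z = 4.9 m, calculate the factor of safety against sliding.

FS = 0.84

For an infinite slope with a slip plane parallel to the surface (no pore pressure): FS = [c' + γz cos²β tanφ'] / [γz sinβ cosβ].
γz = 18.8·4.9 = 92.12 kN/m²
Numerator = 11.5 + 92.12·cos²40.9°·tan26.9° = 11.5 + 92.12·0.5713·0.5073 = 38.200 kPa
Denominator = 92.12·sin40.9°·cos40.9° = 92.12·0.6547·0.7559 = 45.589 kPa
FS = 38.200 / 45.589 = 0.838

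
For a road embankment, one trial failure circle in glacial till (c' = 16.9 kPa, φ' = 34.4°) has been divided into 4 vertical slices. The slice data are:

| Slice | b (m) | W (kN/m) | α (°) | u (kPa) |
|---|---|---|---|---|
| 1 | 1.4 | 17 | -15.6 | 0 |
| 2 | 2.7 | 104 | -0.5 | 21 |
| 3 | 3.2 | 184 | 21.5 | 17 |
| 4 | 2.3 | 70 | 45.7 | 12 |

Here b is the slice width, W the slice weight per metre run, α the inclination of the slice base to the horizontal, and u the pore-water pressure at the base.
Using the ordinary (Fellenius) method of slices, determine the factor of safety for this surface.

Ordinary method of slices: FS = Σ[c'·Δl_i + (W_i cosα_i − u_i·Δl_i)·tanφ'] / Σ W_i sinα_i, with Δl_i = b_i / cosα_i.
Slice 1: Δl = 1.4/cos(-15.6°) = 1.454 m; N'_1 = 17·cos(-15.6°) − 0·1.454 = 16.4; c'Δl = 24.56; W sinα = -4.6
Slice 2: Δl = 2.7/cos(-0.5°) = 2.700 m; N'_2 = 104·cos(-0.5°) − 21·2.700 = 47.3; c'Δl = 45.63; W sinα = -0.9
Slice 3: Δl = 3.2/cos21.5° = 3.439 m; N'_3 = 184·cos21.5° − 17·3.439 = 112.7; c'Δl = 58.12; W sinα = 67.4
Slice 4: Δl = 2.3/cos45.7° = 3.293 m; N'_4 = 70·cos45.7° − 12·3.293 = 9.4; c'Δl = 55.65; W sinα = 50.1
Σc'Δl = 184.0 kN/m; ΣN' = 185.8 kN/m; ΣW sinα = 112.1 kN/m
Resisting = 184.0 + 185.8·tan34.4° = 184.0 + 127.2 = 311.2 kN/m
FS = 311.2 / 112.1 = 2.777

FS = 2.78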